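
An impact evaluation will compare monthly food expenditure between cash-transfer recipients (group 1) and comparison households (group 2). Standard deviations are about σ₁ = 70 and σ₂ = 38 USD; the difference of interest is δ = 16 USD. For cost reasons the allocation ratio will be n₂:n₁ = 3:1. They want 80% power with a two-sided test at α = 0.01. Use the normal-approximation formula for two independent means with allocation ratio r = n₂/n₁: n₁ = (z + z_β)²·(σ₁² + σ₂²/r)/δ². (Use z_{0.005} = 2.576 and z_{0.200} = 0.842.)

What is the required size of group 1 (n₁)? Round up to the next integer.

n₁ = 246

n₁ = (z_{α/2} + z_β)² · (σ₁² + σ₂²/r) / δ²
   = (2.576 + 0.842)² · (70² + 38²/3) / 16²
   = 11.6827 · (4900 + 481.3333) / 256
   = 11.6827 · 5381.3 / 256
   = 245.58
Round up → n₁ = 246; n₂ = r·n₁ = 3 × 246 = 738.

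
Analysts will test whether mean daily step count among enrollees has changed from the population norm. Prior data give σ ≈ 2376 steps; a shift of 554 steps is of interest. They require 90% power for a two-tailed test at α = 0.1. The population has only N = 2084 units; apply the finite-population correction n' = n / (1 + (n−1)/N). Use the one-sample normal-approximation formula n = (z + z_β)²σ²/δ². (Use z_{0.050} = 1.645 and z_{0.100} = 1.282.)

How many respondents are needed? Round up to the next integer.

n = 147

n = (z_{α/2} + z_β)² · σ² / δ²
  = (1.645 + 1.282)² · 2376² / 554²
  = 8.5673 · 5645376 / 306916
  = 157.59
Finite-population correction (N = 2084): 157.59 / (1 + (157.59 − 1)/2084) = 146.57.
Round up → n = 147.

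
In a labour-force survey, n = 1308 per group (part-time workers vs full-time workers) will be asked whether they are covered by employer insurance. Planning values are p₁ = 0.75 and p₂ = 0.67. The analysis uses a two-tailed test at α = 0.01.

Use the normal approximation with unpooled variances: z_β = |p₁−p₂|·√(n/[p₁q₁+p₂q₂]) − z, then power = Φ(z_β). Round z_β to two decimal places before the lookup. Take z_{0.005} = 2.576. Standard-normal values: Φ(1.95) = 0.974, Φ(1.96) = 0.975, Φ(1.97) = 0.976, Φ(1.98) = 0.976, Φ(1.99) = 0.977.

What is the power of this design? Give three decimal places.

z_β = |p₁−p₂|·√(n/[p₁q₁+p₂q₂]) − z_{α/2}
    = 0.08 · √(1308/0.4086) − 2.576
    = 0.08 · 56.5789 − 2.576
    = 4.5263 − 2.576 = 1.9503 → 1.95
Power = Φ(1.95) = 0.974.

Power ≈ 0.974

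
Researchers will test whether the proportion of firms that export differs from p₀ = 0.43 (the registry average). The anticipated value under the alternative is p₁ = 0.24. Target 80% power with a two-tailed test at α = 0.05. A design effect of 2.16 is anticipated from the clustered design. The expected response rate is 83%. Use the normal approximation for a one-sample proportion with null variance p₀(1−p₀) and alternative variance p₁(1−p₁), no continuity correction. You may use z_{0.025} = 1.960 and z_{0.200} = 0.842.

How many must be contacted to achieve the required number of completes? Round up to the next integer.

n = [z_{α/2}·√(p₀q₀) + z_β·√(p₁q₁)]² / (p₁ − p₀)²
  = [1.960·√(0.43·0.57) + 0.842·√(0.24·0.76)]² / (-0.19)²
  = [1.960·0.4951 + 0.842·0.4271]² / 0.0361
  = [1.3300]² / 0.0361
  = 49.00
Design effect: 2.16 × 49.00 = 105.83.
Adjust for 83% response: 105.83 / 0.83 = 127.51.
Round up → n = 128.

n = 128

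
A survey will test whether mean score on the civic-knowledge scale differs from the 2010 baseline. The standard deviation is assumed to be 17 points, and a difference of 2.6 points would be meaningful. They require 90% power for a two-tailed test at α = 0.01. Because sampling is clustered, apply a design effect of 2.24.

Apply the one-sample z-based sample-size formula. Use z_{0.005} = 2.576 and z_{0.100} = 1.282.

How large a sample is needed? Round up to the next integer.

n = 1426

n = (z_{α/2} + z_β)² · σ² / δ²
  = (2.576 + 1.282)² · 17² / 2.6²
  = 14.8842 · 289 / 6.76
  = 636.32
Design effect: 2.24 × 636.32 = 1425.36.
Round up → n = 1426.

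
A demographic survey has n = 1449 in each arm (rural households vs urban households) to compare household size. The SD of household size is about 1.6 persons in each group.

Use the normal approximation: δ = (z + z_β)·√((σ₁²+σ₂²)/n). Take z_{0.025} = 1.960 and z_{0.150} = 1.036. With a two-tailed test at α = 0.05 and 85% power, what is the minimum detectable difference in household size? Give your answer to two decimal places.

δ = (z_{α/2} + z_β) · √((σ₁²+σ₂²)/n)
  = (1.960 + 1.036) · √(5.12/1449)
  = 2.996 · √0.00353
  = 2.996 · 0.0594
  = 0.1781

Minimum detectable difference ≈ 0.18 persons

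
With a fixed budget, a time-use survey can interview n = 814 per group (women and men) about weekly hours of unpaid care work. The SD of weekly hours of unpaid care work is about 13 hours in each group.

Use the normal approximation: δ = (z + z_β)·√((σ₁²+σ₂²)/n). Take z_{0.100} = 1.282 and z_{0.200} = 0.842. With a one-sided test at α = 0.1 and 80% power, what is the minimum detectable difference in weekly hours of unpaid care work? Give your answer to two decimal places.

Minimum detectable difference ≈ 1.37 hours

δ = (z_α + z_β) · √((σ₁²+σ₂²)/n)
  = (1.282 + 0.842) · √(338/814)
  = 2.124 · √0.41523
  = 2.124 · 0.6444
  = 1.3687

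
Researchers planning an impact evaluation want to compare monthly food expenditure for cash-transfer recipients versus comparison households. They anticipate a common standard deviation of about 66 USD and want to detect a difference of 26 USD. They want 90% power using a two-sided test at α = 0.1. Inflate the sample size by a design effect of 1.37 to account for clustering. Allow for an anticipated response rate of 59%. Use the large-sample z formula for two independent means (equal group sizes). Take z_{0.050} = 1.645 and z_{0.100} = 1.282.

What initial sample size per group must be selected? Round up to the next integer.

n = 257 per group

n = (z_{α/2} + z_β)² · (σ₁² + σ₂²) / δ²
  = (1.645 + 1.282)² · (2·66² = 8712) / 26²
  = 8.5673 · 8712 / 676
  = 110.41
Design effect: 1.37 × 110.41 = 151.26.
Adjust for 59% response: 151.26 / 0.59 = 256.38.
Round up → n = 257 per group.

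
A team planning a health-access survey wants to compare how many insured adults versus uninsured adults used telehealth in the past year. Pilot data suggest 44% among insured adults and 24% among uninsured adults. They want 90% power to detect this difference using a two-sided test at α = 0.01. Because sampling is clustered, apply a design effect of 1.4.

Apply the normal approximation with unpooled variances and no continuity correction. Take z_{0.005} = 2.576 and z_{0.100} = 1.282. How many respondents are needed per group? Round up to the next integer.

n = (z_{α/2} + z_β)² · [p₁(1−p₁) + p₂(1−p₂)] / (p₁ − p₂)²
  = (2.576 + 1.282)² · (0.44·0.56 + 0.24·0.76) / (0.20)²
  = (3.858)² · (0.2464 + 0.1824) / 0.0400
  = 14.8842 · 0.4288 / 0.0400
  = 159.56
Design effect: 1.4 × 159.56 = 223.38.
Round up → n = 224 per group.

n = 224 per group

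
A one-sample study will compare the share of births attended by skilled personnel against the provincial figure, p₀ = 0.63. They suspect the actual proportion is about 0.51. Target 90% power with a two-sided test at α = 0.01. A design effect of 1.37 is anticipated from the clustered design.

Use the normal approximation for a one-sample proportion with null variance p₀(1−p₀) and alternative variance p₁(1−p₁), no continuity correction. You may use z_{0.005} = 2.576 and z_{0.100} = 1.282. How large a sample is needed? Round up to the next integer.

n = 338

n = [z_{α/2}·√(p₀q₀) + z_β·√(p₁q₁)]² / (p₁ − p₀)²
  = [2.576·√(0.63·0.37) + 1.282·√(0.51·0.49)]² / (-0.12)²
  = [2.576·0.4828 + 1.282·0.4999]² / 0.0144
  = [1.8846]² / 0.0144
  = 246.64
Design effect: 1.37 × 246.64 = 337.90.
Round up → n = 338.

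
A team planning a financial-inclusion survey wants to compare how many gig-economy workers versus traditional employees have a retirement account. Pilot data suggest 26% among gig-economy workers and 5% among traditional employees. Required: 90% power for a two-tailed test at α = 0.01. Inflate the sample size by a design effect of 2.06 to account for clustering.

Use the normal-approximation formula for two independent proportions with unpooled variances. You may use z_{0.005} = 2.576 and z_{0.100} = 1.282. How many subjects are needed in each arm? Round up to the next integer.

n = (z_{α/2} + z_β)² · [p₁(1−p₁) + p₂(1−p₂)] / (p₁ − p₂)²
  = (2.576 + 1.282)² · (0.26·0.74 + 0.05·0.95) / (0.21)²
  = (3.858)² · (0.1924 + 0.0475) / 0.0441
  = 14.8842 · 0.2399 / 0.0441
  = 80.97
Design effect: 2.06 × 80.97 = 166.80.
Round up → n = 167 per group.

n = 167 per group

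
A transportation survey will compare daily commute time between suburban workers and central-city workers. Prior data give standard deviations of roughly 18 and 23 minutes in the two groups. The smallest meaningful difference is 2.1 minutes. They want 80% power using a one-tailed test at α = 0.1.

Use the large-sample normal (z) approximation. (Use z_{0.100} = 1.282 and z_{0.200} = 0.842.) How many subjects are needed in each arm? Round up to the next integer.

n = (z_α + z_β)² · (σ₁² + σ₂²) / δ²
  = (1.282 + 0.842)² · (18² + 23² = 853) / 2.1²
  = 4.5114 · 853 / 4.41
  = 872.61
Round up → n = 873 per group.

n = 873 per group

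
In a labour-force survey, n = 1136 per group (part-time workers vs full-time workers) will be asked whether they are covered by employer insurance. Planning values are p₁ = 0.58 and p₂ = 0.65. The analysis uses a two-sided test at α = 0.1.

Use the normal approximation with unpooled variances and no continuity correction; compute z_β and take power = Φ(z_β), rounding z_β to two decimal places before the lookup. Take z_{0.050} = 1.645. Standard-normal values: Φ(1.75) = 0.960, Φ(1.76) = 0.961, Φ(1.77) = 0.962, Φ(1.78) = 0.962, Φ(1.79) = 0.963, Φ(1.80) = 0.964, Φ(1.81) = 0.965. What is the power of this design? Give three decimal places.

z_β = |p₁−p₂|·√(n/[p₁q₁+p₂q₂]) − z_{α/2}
    = 0.07 · √(1136/0.4711) − 1.645
    = 0.07 · 49.1058 − 1.645
    = 3.4374 − 1.645 = 1.7924 → 1.79
Power = Φ(1.79) = 0.963.

Power ≈ 0.963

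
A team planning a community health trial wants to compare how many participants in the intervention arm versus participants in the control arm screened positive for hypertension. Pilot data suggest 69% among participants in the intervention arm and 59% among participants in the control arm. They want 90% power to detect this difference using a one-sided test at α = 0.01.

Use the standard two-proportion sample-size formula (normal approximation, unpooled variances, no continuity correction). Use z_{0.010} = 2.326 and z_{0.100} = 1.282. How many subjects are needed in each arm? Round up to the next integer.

n = 594 per group

n = (z_α + z_β)² · [p₁(1−p₁) + p₂(1−p₂)] / (p₁ − p₂)²
  = (2.326 + 1.282)² · (0.69·0.31 + 0.59·0.41) / (0.10)²
  = (3.608)² · (0.2139 + 0.2419) / 0.0100
  = 13.0177 · 0.4558 / 0.0100
  = 593.35
Round up → n = 594 per group.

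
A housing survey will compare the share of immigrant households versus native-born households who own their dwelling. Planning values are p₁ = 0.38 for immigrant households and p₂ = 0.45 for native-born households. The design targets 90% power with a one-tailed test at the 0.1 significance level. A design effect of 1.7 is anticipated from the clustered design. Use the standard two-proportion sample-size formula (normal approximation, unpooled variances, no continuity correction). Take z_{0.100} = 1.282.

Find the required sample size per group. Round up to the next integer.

n = 1102 per group

n = (z_α + z_β)² · [p₁(1−p₁) + p₂(1−p₂)] / (p₁ − p₂)²
  = (1.282 + 1.282)² · (0.38·0.62 + 0.45·0.55) / (-0.07)²
  = (2.564)² · (0.2356 + 0.2475) / 0.0049
  = 6.5741 · 0.4831 / 0.0049
  = 648.15
Design effect: 1.7 × 648.15 = 1101.86.
Round up → n = 1102 per group.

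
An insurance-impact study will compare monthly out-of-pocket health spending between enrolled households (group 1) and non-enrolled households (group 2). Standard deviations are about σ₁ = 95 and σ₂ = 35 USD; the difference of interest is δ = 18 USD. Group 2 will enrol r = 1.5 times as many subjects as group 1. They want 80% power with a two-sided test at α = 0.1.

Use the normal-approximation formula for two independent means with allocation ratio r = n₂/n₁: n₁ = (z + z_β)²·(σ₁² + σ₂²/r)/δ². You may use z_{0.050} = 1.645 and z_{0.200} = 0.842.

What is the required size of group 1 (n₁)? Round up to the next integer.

n₁ = (z_{α/2} + z_β)² · (σ₁² + σ₂²/r) / δ²
   = (1.645 + 0.842)² · (95² + 35²/1.5) / 18²
   = 6.1852 · (9025 + 816.6667) / 324
   = 6.1852 · 9841.7 / 324
   = 187.88
Round up → n₁ = 188; n₂ = r·n₁ = 1.5 × 188 = 282.

n₁ = 188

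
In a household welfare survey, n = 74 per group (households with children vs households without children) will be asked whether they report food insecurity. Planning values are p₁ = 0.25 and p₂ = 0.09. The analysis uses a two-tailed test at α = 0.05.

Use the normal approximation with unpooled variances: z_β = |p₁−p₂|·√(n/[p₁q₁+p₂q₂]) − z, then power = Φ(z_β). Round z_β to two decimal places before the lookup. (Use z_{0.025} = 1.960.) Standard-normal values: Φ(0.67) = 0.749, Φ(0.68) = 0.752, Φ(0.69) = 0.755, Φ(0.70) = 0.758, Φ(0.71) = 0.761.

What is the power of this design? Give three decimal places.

z_β = |p₁−p₂|·√(n/[p₁q₁+p₂q₂]) − z_{α/2}
    = 0.16 · √(74/0.2694) − 1.960
    = 0.16 · 16.5736 − 1.960
    = 2.6518 − 1.960 = 0.6918 → 0.69
Power = Φ(0.69) = 0.755.

Power ≈ 0.755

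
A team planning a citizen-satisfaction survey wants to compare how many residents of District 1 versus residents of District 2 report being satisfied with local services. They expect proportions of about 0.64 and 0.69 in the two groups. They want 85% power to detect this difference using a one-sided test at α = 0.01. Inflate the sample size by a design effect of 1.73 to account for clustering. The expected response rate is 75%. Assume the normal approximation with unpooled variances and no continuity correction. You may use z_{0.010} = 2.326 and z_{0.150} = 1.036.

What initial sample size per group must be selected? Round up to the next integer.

n = (z_α + z_β)² · [p₁(1−p₁) + p₂(1−p₂)] / (p₁ − p₂)²
  = (2.326 + 1.036)² · (0.64·0.36 + 0.69·0.31) / (-0.05)²
  = (3.362)² · (0.2304 + 0.2139) / 0.0025
  = 11.3030 · 0.4443 / 0.0025
  = 2008.78
Design effect: 1.73 × 2008.78 = 3475.18.
Adjust for 75% response: 3475.18 / 0.75 = 4633.58.
Round up → n = 4634 per group.

n = 4634 per group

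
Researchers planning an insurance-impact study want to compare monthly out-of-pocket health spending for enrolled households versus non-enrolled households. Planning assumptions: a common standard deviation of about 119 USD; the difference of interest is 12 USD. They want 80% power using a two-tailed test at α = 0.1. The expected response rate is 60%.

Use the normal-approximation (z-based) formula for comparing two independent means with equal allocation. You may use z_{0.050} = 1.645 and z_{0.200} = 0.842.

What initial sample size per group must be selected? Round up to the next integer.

n = 2028 per group

n = (z_{α/2} + z_β)² · (σ₁² + σ₂²) / δ²
  = (1.645 + 0.842)² · (2·119² = 28322) / 12²
  = 6.1852 · 28322 / 144
  = 1216.50
Adjust for 60% response: 1216.50 / 0.60 = 2027.50.
Round up → n = 2028 per group.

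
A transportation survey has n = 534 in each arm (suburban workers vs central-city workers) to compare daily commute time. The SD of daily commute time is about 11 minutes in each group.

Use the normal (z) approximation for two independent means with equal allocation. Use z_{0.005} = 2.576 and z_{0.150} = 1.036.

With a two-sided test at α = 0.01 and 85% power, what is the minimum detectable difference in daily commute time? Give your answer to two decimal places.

δ = (z_{α/2} + z_β) · √((σ₁²+σ₂²)/n)
  = (2.576 + 1.036) · √(242/534)
  = 3.612 · √0.45318
  = 3.612 · 0.6732
  = 2.4316

Minimum detectable difference ≈ 2.43 minutes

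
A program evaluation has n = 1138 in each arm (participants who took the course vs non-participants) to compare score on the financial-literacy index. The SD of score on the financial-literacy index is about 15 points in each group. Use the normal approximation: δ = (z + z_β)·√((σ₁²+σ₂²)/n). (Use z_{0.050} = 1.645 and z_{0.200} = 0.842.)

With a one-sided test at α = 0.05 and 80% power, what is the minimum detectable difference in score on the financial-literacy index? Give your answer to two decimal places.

Minimum detectable difference ≈ 1.56 points

δ = (z_α + z_β) · √((σ₁²+σ₂²)/n)
  = (1.645 + 0.842) · √(450/1138)
  = 2.487 · √0.39543
  = 2.487 · 0.6288
  = 1.5639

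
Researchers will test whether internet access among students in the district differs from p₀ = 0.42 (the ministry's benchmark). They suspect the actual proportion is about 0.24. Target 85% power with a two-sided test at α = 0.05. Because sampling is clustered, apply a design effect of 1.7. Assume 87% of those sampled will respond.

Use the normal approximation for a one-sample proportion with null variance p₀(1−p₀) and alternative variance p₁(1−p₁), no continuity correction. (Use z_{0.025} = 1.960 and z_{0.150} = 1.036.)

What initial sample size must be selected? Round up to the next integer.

n = [z_{α/2}·√(p₀q₀) + z_β·√(p₁q₁)]² / (p₁ − p₀)²
  = [1.960·√(0.42·0.58) + 1.036·√(0.24·0.76)]² / (-0.18)²
  = [1.960·0.4936 + 1.036·0.4271]² / 0.0324
  = [1.4098]² / 0.0324
  = 61.35
Design effect: 1.7 × 61.35 = 104.29.
Adjust for 87% response: 104.29 / 0.87 = 119.87.
Round up → n = 120.

n = 120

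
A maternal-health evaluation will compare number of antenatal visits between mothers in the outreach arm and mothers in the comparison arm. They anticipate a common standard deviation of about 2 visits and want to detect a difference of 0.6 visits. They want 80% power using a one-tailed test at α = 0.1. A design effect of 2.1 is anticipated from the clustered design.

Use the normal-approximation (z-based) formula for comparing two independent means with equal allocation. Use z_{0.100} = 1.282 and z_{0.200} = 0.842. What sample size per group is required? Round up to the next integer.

n = (z_α + z_β)² · (σ₁² + σ₂²) / δ²
  = (1.282 + 0.842)² · (2·2² = 8) / 0.6²
  = 4.5114 · 8 / 0.36
  = 100.25
Design effect: 2.1 × 100.25 = 210.53.
Round up → n = 211 per group.

n = 211 per group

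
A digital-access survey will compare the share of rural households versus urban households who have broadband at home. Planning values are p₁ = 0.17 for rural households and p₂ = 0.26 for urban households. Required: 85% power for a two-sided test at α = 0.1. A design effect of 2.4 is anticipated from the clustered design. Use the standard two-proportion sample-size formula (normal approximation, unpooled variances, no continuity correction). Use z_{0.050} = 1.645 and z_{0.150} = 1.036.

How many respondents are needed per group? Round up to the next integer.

n = 711 per group

n = (z_{α/2} + z_β)² · [p₁(1−p₁) + p₂(1−p₂)] / (p₁ − p₂)²
  = (1.645 + 1.036)² · (0.17·0.83 + 0.26·0.74) / (-0.09)²
  = (2.681)² · (0.1411 + 0.1924) / 0.0081
  = 7.1878 · 0.3335 / 0.0081
  = 295.94
Design effect: 2.4 × 295.94 = 710.26.
Round up → n = 711 per group.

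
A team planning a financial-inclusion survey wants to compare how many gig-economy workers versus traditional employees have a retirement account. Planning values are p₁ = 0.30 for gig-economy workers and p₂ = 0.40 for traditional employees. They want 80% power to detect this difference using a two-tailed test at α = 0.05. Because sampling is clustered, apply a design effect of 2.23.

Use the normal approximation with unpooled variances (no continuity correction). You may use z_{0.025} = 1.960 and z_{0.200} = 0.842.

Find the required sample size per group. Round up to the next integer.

n = 788 per group

n = (z_{α/2} + z_β)² · [p₁(1−p₁) + p₂(1−p₂)] / (p₁ − p₂)²
  = (1.960 + 0.842)² · (0.30·0.70 + 0.40·0.60) / (-0.10)²
  = (2.802)² · (0.2100 + 0.2400) / 0.0100
  = 7.8512 · 0.4500 / 0.0100
  = 353.30
Design effect: 2.23 × 353.30 = 787.87.
Round up → n = 788 per group.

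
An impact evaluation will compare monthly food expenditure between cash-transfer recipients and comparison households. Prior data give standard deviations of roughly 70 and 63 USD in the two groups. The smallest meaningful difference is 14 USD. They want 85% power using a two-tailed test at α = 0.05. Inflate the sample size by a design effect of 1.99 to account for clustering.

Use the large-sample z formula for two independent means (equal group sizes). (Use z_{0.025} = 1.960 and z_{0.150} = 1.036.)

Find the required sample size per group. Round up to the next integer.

n = 809 per group

n = (z_{α/2} + z_β)² · (σ₁² + σ₂²) / δ²
  = (1.960 + 1.036)² · (70² + 63² = 8869) / 14²
  = 8.9760 · 8869 / 196
  = 406.16
Design effect: 1.99 × 406.16 = 808.27.
Round up → n = 809 per group.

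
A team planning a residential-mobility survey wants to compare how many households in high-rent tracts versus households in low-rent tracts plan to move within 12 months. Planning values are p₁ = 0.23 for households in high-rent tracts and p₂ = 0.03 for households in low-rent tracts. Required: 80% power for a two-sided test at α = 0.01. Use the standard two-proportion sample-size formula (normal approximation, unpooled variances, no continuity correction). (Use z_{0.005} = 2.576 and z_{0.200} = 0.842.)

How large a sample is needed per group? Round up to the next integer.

n = (z_{α/2} + z_β)² · [p₁(1−p₁) + p₂(1−p₂)] / (p₁ − p₂)²
  = (2.576 + 0.842)² · (0.23·0.77 + 0.03·0.97) / (0.20)²
  = (3.418)² · (0.1771 + 0.0291) / 0.0400
  = 11.6827 · 0.2062 / 0.0400
  = 60.22
Round up → n = 61 per group.

n = 61 per group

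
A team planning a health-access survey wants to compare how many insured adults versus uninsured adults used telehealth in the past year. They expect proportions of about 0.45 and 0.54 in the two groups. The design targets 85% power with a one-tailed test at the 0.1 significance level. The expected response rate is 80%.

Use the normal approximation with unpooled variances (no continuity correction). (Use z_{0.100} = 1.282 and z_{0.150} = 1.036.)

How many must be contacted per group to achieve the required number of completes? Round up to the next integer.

n = (z_α + z_β)² · [p₁(1−p₁) + p₂(1−p₂)] / (p₁ − p₂)²
  = (1.282 + 1.036)² · (0.45·0.55 + 0.54·0.46) / (-0.09)²
  = (2.318)² · (0.2475 + 0.2484) / 0.0081
  = 5.3731 · 0.4959 / 0.0081
  = 328.95
Adjust for 80% response: 328.95 / 0.80 = 411.19.
Round up → n = 412 per group.

n = 412 per group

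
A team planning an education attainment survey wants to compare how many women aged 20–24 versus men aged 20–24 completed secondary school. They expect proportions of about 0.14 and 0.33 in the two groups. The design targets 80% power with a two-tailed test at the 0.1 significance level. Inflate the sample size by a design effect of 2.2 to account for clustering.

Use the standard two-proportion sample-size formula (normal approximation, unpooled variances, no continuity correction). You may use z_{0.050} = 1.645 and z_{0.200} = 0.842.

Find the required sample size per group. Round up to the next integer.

n = 129 per group

n = (z_{α/2} + z_β)² · [p₁(1−p₁) + p₂(1−p₂)] / (p₁ − p₂)²
  = (1.645 + 0.842)² · (0.14·0.86 + 0.33·0.67) / (-0.19)²
  = (2.487)² · (0.1204 + 0.2211) / 0.0361
  = 6.1852 · 0.3415 / 0.0361
  = 58.51
Design effect: 2.2 × 58.51 = 128.72.
Round up → n = 129 per group.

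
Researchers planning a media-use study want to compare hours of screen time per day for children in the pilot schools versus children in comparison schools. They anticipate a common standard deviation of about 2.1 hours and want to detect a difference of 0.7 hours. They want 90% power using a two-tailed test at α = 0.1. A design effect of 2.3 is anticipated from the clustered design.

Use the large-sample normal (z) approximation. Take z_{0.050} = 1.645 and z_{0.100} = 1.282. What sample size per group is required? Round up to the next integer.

n = (z_{α/2} + z_β)² · (σ₁² + σ₂²) / δ²
  = (1.645 + 1.282)² · (2·2.1² = 8.82) / 0.7²
  = 8.5673 · 8.82 / 0.49
  = 154.21
Design effect: 2.3 × 154.21 = 354.69.
Round up → n = 355 per group.

n = 355 per group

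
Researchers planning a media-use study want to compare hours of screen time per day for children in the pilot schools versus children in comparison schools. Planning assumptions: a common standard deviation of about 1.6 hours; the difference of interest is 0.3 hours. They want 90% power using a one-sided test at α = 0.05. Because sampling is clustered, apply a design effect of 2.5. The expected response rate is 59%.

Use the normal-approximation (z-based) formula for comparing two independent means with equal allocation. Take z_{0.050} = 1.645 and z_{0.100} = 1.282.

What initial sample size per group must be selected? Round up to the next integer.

n = (z_α + z_β)² · (σ₁² + σ₂²) / δ²
  = (1.645 + 1.282)² · (2·1.6² = 5.12) / 0.3²
  = 8.5673 · 5.12 / 0.09
  = 487.39
Design effect: 2.5 × 487.39 = 1218.46.
Adjust for 59% response: 1218.46 / 0.59 = 2065.19.
Round up → n = 2066 per group.

n = 2066 per group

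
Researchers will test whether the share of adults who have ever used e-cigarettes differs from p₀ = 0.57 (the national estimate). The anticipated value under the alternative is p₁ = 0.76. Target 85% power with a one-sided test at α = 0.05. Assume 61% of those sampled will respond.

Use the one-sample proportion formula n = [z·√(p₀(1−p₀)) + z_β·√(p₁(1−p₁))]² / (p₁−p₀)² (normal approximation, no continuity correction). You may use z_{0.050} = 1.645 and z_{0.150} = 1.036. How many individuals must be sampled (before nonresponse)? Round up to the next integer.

n = [z_α·√(p₀q₀) + z_β·√(p₁q₁)]² / (p₁ − p₀)²
  = [1.645·√(0.57·0.43) + 1.036·√(0.76·0.24)]² / (0.19)²
  = [1.645·0.4951 + 1.036·0.4271]² / 0.0361
  = [1.2569]² / 0.0361
  = 43.76
Adjust for 61% response: 43.76 / 0.61 = 71.74.
Round up → n = 72.

n = 72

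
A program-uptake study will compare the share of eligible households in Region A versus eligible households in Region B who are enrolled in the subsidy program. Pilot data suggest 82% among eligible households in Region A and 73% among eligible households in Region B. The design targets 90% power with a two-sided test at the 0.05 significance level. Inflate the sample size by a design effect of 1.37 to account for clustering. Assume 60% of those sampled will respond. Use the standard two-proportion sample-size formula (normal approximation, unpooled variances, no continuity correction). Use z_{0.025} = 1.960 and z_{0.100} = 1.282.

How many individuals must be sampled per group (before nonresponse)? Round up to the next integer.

n = 1022 per group

n = (z_{α/2} + z_β)² · [p₁(1−p₁) + p₂(1−p₂)] / (p₁ − p₂)²
  = (1.960 + 1.282)² · (0.82·0.18 + 0.73·0.27) / (0.09)²
  = (3.242)² · (0.1476 + 0.1971) / 0.0081
  = 10.5106 · 0.3447 / 0.0081
  = 447.28
Design effect: 1.37 × 447.28 = 612.78.
Adjust for 60% response: 612.78 / 0.60 = 1021.30.
Round up → n = 1022 per group.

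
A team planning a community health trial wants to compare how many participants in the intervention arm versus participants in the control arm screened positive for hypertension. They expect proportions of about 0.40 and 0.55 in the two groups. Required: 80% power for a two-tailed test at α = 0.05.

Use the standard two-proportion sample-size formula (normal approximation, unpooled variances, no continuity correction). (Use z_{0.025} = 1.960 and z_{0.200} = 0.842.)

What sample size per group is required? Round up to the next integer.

n = 171 per group

n = (z_{α/2} + z_β)² · [p₁(1−p₁) + p₂(1−p₂)] / (p₁ − p₂)²
  = (1.960 + 0.842)² · (0.40·0.60 + 0.55·0.45) / (-0.15)²
  = (2.802)² · (0.2400 + 0.2475) / 0.0225
  = 7.8512 · 0.4875 / 0.0225
  = 170.11
Round up → n = 171 per group.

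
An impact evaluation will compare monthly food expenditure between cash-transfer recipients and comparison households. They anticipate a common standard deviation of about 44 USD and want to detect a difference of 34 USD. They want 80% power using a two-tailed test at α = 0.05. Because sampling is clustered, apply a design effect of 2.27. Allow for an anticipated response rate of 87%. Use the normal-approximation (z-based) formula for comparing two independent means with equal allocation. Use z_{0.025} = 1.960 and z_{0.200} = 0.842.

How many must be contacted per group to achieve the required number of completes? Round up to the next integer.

n = (z_{α/2} + z_β)² · (σ₁² + σ₂²) / δ²
  = (1.960 + 0.842)² · (2·44² = 3872) / 34²
  = 7.8512 · 3872 / 1156
  = 26.30
Design effect: 2.27 × 26.30 = 59.70.
Adjust for 87% response: 59.70 / 0.87 = 68.62.
Round up → n = 69 per group.

n = 69 per group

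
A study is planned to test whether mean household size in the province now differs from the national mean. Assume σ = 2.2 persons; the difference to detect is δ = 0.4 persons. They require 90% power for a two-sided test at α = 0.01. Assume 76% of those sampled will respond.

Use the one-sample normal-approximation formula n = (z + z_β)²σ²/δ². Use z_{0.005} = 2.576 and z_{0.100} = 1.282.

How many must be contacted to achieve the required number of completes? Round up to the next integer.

n = (z_{α/2} + z_β)² · σ² / δ²
  = (2.576 + 1.282)² · 2.2² / 0.4²
  = 14.8842 · 4.84 / 0.16
  = 450.25
Adjust for 76% response: 450.25 / 0.76 = 592.43.
Round up → n = 593.

n = 593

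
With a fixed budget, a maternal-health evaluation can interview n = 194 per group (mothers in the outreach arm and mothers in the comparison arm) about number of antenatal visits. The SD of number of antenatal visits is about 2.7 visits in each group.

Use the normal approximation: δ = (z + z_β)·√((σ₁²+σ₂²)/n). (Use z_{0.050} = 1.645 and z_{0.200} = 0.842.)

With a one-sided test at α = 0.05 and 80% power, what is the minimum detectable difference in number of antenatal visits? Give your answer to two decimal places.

δ = (z_α + z_β) · √((σ₁²+σ₂²)/n)
  = (1.645 + 0.842) · √(14.58/194)
  = 2.487 · √0.07515
  = 2.487 · 0.2741
  = 0.6818

Minimum detectable difference ≈ 0.68 visits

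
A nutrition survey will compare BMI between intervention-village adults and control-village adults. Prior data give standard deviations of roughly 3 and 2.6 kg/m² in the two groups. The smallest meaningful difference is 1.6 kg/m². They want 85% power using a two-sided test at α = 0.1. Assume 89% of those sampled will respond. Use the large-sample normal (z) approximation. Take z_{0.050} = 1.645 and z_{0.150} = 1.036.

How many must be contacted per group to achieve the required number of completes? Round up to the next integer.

n = 50 per group

n = (z_{α/2} + z_β)² · (σ₁² + σ₂²) / δ²
  = (1.645 + 1.036)² · (3² + 2.6² = 15.76) / 1.6²
  = 7.1878 · 15.76 / 2.56
  = 44.25
Adjust for 89% response: 44.25 / 0.89 = 49.72.
Round up → n = 50 per group.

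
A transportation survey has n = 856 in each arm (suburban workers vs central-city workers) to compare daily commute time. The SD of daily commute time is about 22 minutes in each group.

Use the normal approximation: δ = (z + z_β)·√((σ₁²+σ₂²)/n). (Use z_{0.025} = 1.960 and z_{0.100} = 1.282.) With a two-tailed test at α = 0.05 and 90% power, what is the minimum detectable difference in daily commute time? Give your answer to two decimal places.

δ = (z_{α/2} + z_β) · √((σ₁²+σ₂²)/n)
  = (1.960 + 1.282) · √(968/856)
  = 3.242 · √1.1308
  = 3.242 · 1.0634
  = 3.4476

Minimum detectable difference ≈ 3.45 minutes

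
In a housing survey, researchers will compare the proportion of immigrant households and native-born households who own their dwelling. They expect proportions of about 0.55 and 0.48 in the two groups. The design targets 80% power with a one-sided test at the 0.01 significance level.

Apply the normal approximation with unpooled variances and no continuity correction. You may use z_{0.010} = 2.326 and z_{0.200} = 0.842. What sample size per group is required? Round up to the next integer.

n = 1019 per group

n = (z_α + z_β)² · [p₁(1−p₁) + p₂(1−p₂)] / (p₁ − p₂)²
  = (2.326 + 0.842)² · (0.55·0.45 + 0.48·0.52) / (0.07)²
  = (3.168)² · (0.2475 + 0.2496) / 0.0049
  = 10.0362 · 0.4971 / 0.0049
  = 1018.16
Round up → n = 1019 per group.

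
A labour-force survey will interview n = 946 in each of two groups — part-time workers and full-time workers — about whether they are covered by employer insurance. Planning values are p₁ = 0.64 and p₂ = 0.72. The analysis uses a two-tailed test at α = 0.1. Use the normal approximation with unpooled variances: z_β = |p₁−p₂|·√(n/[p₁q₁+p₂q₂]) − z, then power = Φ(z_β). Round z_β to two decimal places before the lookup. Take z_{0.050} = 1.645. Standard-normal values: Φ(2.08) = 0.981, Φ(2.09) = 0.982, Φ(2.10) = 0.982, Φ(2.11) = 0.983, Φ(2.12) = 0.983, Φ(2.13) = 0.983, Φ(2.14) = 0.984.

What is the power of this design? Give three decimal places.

z_β = |p₁−p₂|·√(n/[p₁q₁+p₂q₂]) − z_{α/2}
    = 0.08 · √(946/0.4320) − 1.645
    = 0.08 · 46.7955 − 1.645
    = 3.7436 − 1.645 = 2.0986 → 2.10
Power = Φ(2.10) = 0.982.

Power ≈ 0.982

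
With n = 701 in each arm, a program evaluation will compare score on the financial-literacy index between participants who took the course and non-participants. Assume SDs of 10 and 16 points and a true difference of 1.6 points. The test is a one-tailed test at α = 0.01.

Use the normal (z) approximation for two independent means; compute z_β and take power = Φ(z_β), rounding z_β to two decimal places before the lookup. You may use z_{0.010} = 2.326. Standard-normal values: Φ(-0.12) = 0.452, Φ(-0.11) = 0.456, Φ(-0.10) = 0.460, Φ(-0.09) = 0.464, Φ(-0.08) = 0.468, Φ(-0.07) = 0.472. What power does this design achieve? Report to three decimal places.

Power ≈ 0.468

z_β = δ·√(n/(σ₁²+σ₂²)) − z_α
    = 1.6 · √(701/356) − 2.326
    = 1.6 · 1.40325 − 2.326
    = 2.2452 − 2.326 = -0.0808 → -0.08
Power = Φ(-0.08) = 0.468.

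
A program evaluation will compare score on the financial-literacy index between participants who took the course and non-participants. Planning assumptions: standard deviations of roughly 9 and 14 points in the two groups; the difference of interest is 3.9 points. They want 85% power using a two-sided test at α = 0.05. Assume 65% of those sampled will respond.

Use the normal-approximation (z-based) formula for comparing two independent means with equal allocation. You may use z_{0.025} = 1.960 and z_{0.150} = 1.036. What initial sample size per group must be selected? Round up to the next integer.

n = 252 per group

n = (z_{α/2} + z_β)² · (σ₁² + σ₂²) / δ²
  = (1.960 + 1.036)² · (9² + 14² = 277) / 3.9²
  = 8.9760 · 277 / 15.21
  = 163.47
Adjust for 65% response: 163.47 / 0.65 = 251.49.
Round up → n = 252 per group.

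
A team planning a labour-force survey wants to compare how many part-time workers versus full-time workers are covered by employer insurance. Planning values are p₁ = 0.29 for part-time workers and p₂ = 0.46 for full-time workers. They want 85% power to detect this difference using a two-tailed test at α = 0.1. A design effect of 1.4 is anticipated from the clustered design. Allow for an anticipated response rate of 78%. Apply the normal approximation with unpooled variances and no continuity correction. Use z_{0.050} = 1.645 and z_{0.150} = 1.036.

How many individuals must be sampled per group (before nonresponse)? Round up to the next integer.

n = 203 per group

n = (z_{α/2} + z_β)² · [p₁(1−p₁) + p₂(1−p₂)] / (p₁ − p₂)²
  = (1.645 + 1.036)² · (0.29·0.71 + 0.46·0.54) / (-0.17)²
  = (2.681)² · (0.2059 + 0.2484) / 0.0289
  = 7.1878 · 0.4543 / 0.0289
  = 112.99
Design effect: 1.4 × 112.99 = 158.19.
Adjust for 78% response: 158.19 / 0.78 = 202.80.
Round up → n = 203 per group.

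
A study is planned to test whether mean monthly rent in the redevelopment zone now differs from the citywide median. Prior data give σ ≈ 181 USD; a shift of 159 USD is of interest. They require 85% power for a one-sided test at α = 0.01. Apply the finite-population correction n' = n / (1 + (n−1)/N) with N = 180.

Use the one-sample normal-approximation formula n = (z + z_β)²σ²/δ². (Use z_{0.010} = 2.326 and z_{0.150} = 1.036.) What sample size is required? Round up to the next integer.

n = (z_α + z_β)² · σ² / δ²
  = (2.326 + 1.036)² · 181² / 159²
  = 11.3030 · 32761 / 25281
  = 14.65
Finite-population correction (N = 180): 14.65 / (1 + (14.65 − 1)/180) = 13.62.
Round up → n = 14.

n = 14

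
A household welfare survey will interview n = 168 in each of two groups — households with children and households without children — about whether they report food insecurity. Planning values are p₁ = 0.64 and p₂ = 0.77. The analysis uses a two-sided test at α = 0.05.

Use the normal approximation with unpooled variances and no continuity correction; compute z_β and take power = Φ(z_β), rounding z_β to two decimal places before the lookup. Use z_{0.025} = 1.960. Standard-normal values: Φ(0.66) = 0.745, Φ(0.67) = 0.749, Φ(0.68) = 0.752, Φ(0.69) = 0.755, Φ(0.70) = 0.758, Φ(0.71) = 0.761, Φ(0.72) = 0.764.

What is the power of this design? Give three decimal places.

Power ≈ 0.752

z_β = |p₁−p₂|·√(n/[p₁q₁+p₂q₂]) − z_{α/2}
    = 0.13 · √(168/0.4075) − 1.960
    = 0.13 · 20.3044 − 1.960
    = 2.6396 − 1.960 = 0.6796 → 0.68
Power = Φ(0.68) = 0.752.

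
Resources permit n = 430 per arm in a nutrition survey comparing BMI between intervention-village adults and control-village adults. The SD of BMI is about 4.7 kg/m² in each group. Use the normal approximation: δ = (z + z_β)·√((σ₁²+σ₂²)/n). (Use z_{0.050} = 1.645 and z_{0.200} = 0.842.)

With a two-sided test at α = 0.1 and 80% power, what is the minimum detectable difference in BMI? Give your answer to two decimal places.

Minimum detectable difference ≈ 0.80 kg/m²

δ = (z_{α/2} + z_β) · √((σ₁²+σ₂²)/n)
  = (1.645 + 0.842) · √(44.18/430)
  = 2.487 · √0.10274
  = 2.487 · 0.3205
  = 0.7972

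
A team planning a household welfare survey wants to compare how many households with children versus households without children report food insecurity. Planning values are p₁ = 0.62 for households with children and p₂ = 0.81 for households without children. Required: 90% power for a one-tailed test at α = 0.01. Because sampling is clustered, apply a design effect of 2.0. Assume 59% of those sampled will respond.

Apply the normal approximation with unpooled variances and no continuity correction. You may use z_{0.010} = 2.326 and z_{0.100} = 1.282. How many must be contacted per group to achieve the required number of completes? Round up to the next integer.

n = (z_α + z_β)² · [p₁(1−p₁) + p₂(1−p₂)] / (p₁ − p₂)²
  = (2.326 + 1.282)² · (0.62·0.38 + 0.81·0.19) / (-0.19)²
  = (3.608)² · (0.2356 + 0.1539) / 0.0361
  = 13.0177 · 0.3895 / 0.0361
  = 140.45
Design effect: 2.0 × 140.45 = 280.91.
Adjust for 59% response: 280.91 / 0.59 = 476.11.
Round up → n = 477 per group.

n = 477 per group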